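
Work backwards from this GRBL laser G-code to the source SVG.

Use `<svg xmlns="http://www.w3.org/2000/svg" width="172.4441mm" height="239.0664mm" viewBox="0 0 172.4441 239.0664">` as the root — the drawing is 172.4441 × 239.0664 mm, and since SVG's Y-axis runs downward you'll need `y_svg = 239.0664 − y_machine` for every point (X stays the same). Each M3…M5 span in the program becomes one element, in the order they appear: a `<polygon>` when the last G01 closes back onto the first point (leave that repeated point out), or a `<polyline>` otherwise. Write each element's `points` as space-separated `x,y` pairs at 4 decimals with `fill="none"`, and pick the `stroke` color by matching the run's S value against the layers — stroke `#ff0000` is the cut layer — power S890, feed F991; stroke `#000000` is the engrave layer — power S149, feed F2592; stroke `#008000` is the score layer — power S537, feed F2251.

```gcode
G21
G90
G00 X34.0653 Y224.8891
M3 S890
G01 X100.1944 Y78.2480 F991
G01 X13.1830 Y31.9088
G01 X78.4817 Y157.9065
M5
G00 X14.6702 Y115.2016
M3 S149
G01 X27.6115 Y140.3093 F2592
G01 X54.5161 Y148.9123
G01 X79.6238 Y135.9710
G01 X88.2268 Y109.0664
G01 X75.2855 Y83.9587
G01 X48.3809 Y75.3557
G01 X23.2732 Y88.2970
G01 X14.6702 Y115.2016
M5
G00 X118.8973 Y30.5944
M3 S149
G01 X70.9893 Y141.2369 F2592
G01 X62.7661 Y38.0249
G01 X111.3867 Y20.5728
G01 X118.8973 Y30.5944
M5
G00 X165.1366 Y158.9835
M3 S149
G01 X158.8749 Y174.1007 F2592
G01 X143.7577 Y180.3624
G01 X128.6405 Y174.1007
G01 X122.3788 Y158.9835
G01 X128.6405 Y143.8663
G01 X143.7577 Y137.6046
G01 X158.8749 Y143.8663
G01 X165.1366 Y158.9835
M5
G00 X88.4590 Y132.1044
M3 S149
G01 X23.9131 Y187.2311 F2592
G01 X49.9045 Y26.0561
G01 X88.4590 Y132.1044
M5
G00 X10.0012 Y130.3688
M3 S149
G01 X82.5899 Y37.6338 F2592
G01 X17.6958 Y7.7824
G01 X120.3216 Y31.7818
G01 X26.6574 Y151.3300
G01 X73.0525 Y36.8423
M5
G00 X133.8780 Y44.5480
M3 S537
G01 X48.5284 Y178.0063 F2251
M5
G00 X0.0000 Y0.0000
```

y_svg = 239.0664 − y_m.

[1] S890→`#ff0000` (cut); open run; points: 34.0653,14.1773 100.1944,160.8184 13.1830,207.1576 78.4817,81.1599

[2] S149→`#000000` (engrave); closed run; points: 14.6702,123.8648 27.6115,98.7571 54.5161,90.1541 79.6238,103.0954 88.2268,130.0000 75.2855,155.1077 48.3809,163.7107 23.2732,150.7694

[3] S149→`#000000` (engrave); closed run; points: 118.8973,208.4720 70.9893,97.8295 62.7661,201.0415 111.3867,218.4936

[4] S149→`#000000` (engrave); closed run; points: 165.1366,80.0829 158.8749,64.9657 143.7577,58.7040 128.6405,64.9657 122.3788,80.0829 128.6405,95.2001 143.7577,101.4618 158.8749,95.2001

[5] S149→`#000000` (engrave); closed run; points: 88.4590,106.9620 23.9131,51.8353 49.9045,213.0103

[6] S149→`#000000` (engrave); open run; points: 10.0012,108.6976 82.5899,201.4326 17.6958,231.2840 120.3216,207.2846 26.6574,87.7364 73.0525,202.2241

[7] S537→`#008000` (score); open run; points: 133.8780,194.5184 48.5284,61.0601

<svg xmlns="http://www.w3.org/2000/svg" width="172.4441mm" height="239.0664mm" viewBox="0 0 172.4441 239.0664">
  <polyline points="34.0653,14.1773 100.1944,160.8184 13.1830,207.1576 78.4817,81.1599" fill="none" stroke="#ff0000"/>
  <polygon points="14.6702,123.8648 27.6115,98.7571 54.5161,90.1541 79.6238,103.0954 88.2268,130.0000 75.2855,155.1077 48.3809,163.7107 23.2732,150.7694" fill="none" stroke="#000000"/>
  <polygon points="118.8973,208.4720 70.9893,97.8295 62.7661,201.0415 111.3867,218.4936" fill="none" stroke="#000000"/>
  <polygon points="165.1366,80.0829 158.8749,64.9657 143.7577,58.7040 128.6405,64.9657 122.3788,80.0829 128.6405,95.2001 143.7577,101.4618 158.8749,95.2001" fill="none" stroke="#000000"/>
  <polygon points="88.4590,106.9620 23.9131,51.8353 49.9045,213.0103" fill="none" stroke="#000000"/>
  <polyline points="10.0012,108.6976 82.5899,201.4326 17.6958,231.2840 120.3216,207.2846 26.6574,87.7364 73.0525,202.2241" fill="none" stroke="#000000"/>
  <polyline points="133.8780,194.5184 48.5284,61.0601" fill="none" stroke="#008000"/>
</svg>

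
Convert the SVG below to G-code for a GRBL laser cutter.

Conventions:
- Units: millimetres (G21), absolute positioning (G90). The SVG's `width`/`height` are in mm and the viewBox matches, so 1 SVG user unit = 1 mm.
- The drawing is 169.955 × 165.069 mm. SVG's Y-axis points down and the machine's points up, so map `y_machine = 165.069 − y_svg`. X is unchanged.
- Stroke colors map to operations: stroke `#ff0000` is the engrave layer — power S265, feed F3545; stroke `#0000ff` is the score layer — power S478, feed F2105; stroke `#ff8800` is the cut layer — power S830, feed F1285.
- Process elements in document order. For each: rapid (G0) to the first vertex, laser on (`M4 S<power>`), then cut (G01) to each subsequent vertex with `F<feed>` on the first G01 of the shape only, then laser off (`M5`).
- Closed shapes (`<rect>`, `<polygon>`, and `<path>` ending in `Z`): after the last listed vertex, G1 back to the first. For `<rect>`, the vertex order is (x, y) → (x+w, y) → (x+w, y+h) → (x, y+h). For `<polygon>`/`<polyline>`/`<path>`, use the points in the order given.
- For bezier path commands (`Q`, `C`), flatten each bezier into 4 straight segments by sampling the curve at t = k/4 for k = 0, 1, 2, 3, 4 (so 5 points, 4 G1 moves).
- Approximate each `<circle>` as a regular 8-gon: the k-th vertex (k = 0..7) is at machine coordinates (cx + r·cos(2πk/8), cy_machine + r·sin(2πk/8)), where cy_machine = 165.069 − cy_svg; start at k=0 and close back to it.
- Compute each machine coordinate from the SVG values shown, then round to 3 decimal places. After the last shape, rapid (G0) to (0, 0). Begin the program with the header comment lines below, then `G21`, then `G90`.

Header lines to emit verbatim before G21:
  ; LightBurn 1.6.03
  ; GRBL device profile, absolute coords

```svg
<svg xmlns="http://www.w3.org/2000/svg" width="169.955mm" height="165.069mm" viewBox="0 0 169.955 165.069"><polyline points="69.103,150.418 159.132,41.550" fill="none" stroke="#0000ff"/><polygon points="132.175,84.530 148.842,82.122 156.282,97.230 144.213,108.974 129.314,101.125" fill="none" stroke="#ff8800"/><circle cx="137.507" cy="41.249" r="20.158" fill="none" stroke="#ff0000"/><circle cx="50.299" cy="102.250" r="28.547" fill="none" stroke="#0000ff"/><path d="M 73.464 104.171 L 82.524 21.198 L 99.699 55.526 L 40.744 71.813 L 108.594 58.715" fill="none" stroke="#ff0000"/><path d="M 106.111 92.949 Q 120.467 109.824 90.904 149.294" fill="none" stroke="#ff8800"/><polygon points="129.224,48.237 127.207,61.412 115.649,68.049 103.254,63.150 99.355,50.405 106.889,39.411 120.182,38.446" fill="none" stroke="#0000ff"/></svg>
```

; LightBurn 1.6.03
; GRBL device profile, absolute coords
G21
G90
G0 X69.103 Y14.651
M4 S478
G01 X159.132 Y123.519 F2105
M5
G0 X132.175 Y80.539
M4 S830
G01 X148.842 Y82.947 F1285
G01 X156.282 Y67.839
G01 X144.213 Y56.095
G01 X129.314 Y63.944
G01 X132.175 Y80.539
M5
G0 X157.665 Y123.820
M4 S265
G01 X151.761 Y138.074 F3545
G01 X137.507 Y143.978
G01 X123.253 Y138.074
G01 X117.349 Y123.820
G01 X123.253 Y109.566
G01 X137.507 Y103.662
G01 X151.761 Y109.566
G01 X157.665 Y123.820
M5
G0 X78.846 Y62.819
M4 S478
G01 X70.485 Y83.005 F2105
G01 X50.299 Y91.366
G01 X30.113 Y83.005
G01 X21.752 Y62.819
G01 X30.113 Y42.633
G01 X50.299 Y34.272
G01 X70.485 Y42.633
G01 X78.846 Y62.819
M5
G0 X73.464 Y60.898
M4 S265
G01 X82.524 Y143.871 F3545
G01 X99.699 Y109.543
G01 X40.744 Y93.256
G01 X108.594 Y106.354
M5
G0 X106.111 Y72.120
M4 S830
G01 X110.544 Y62.270 F1285
G01 X109.487 Y49.596
G01 X102.941 Y34.098
G01 X90.904 Y15.775
M5
G0 X129.224 Y116.832
M4 S478
G01 X127.207 Y103.657 F2105
G01 X115.649 Y97.020
G01 X103.254 Y101.919
G01 X99.355 Y114.664
G01 X106.889 Y125.658
G01 X120.182 Y126.623
G01 X129.224 Y116.832
M5
G0 X0.000 Y0.000

1 u = 1 mm; y_m = 165.069 − y.

[1] `<polyline>` line segment, #0000ff→score S478 F2105: (69.103,14.651) → (159.132,123.519)

[2] `<polygon>` regular polygon, #ff8800→cut S830 F1285: (132.175,80.539) → (148.842,82.947) → (156.282,67.839) → (144.213,56.095) → (129.314,63.944) → (132.175,80.539) (closed)

[3] `<circle>` circle, #ff0000→engrave S265 F3545: (157.665,123.820) → (151.761,138.074) → (137.507,143.978) → (123.253,138.074) → (117.349,123.820) → (123.253,109.566) → (137.507,103.662) → (151.761,109.566) → (157.665,123.820) (closed)

[4] `<circle>` circle, #0000ff→score S478 F2105: (78.846,62.819) → (70.485,83.005) → (50.299,91.366) → (30.113,83.005) → (21.752,62.819) → (30.113,42.633) → (50.299,34.272) → (70.485,42.633) → (78.846,62.819) (closed)

[5] `<path>` open polyline, #ff0000→engrave S265 F3545: (73.464,60.898) → (82.524,143.871) → (99.699,109.543) → (40.744,93.256) → (108.594,106.354)

[6] `<path>` quadratic bezier, #ff8800→cut S830 F1285: (106.111,72.120) → (110.544,62.270) → (109.487,49.596) → (102.941,34.098) → (90.904,15.775)

[7] `<polygon>` regular polygon, #0000ff→score S478 F2105: (129.224,116.832) → (127.207,103.657) → (115.649,97.020) → (103.254,101.919) → (99.355,114.664) → (106.889,125.658) → (120.182,126.623) → (129.224,116.832) (closed)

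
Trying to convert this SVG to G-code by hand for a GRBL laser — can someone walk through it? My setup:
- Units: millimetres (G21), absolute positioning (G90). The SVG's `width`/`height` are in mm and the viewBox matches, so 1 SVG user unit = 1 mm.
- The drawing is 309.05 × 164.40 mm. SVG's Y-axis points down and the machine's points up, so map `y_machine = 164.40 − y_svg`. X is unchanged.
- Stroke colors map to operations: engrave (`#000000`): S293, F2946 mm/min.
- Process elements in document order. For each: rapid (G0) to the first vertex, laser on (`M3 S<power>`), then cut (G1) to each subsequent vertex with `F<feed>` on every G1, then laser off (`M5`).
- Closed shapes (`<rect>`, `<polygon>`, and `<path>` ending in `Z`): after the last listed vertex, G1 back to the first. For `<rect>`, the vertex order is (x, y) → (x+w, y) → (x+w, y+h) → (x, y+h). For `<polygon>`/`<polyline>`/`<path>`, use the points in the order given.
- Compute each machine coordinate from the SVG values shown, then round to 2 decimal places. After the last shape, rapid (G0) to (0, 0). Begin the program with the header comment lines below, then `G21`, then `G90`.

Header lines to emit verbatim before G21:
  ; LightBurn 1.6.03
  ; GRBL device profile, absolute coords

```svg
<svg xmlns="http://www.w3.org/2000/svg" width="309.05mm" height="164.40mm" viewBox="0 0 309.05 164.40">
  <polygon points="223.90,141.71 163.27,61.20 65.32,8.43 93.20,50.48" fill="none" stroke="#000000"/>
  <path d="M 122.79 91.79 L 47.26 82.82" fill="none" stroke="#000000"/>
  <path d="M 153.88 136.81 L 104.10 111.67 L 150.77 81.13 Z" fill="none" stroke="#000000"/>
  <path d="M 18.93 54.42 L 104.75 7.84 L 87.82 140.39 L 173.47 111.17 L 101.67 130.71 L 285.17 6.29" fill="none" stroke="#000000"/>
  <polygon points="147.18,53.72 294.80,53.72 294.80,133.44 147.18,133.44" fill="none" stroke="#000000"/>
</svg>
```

; LightBurn 1.6.03
; GRBL device profile, absolute coords
G21
G90
G0 X223.90 Y22.69
M3 S293
G1 X163.27 Y103.20 F2946
G1 X65.32 Y155.97 F2946
G1 X93.20 Y113.92 F2946
G1 X223.90 Y22.69 F2946
M5
G0 X122.79 Y72.61
M3 S293
G1 X47.26 Y81.58 F2946
M5
G0 X153.88 Y27.59
M3 S293
G1 X104.10 Y52.73 F2946
G1 X150.77 Y83.27 F2946
G1 X153.88 Y27.59 F2946
M5
G0 X18.93 Y109.98
M3 S293
G1 X104.75 Y156.56 F2946
G1 X87.82 Y24.01 F2946
G1 X173.47 Y53.23 F2946
G1 X101.67 Y33.69 F2946
G1 X285.17 Y158.11 F2946
M5
G0 X147.18 Y110.68
M3 S293
G1 X294.80 Y110.68 F2946
G1 X294.80 Y30.96 F2946
G1 X147.18 Y30.96 F2946
G1 X147.18 Y110.68 F2946
M5
G0 X0.00 Y0.00

viewBox `0 0 309.05 164.40` with mm width/height → 1 unit = 1 mm. Flip: y_m = 164.40 − y_svg.

**Shape 1** — `<polygon>` closed polygon, stroke `#000000` → engrave (S293, F2946). Machine vertices: (223.90,22.69) → (163.27,103.20) → (65.32,155.97) → (93.20,113.92) → (223.90,22.69). Closed: final G1 returns to the first vertex.

**Shape 2** — `<path>` line segment, stroke `#000000` → engrave (S293, F2946). Machine vertices: (122.79,72.61) → (47.26,81.58). Open path.

**Shape 3** — `<path>` regular polygon, stroke `#000000` → engrave (S293, F2946). Machine vertices: (153.88,27.59) → (104.10,52.73) → (150.77,83.27) → (153.88,27.59). Closed: final G1 returns to the first vertex.

**Shape 4** — `<path>` open polyline, stroke `#000000` → engrave (S293, F2946). Machine vertices: (18.93,109.98) → (104.75,156.56) → (87.82,24.01) → (173.47,53.23) → (101.67,33.69) → (285.17,158.11). Open path.

**Shape 5** — `<polygon>` rectangle, stroke `#000000` → engrave (S293, F2946). Machine vertices: (147.18,110.68) → (294.80,110.68) → (294.80,30.96) → (147.18,30.96) → (147.18,110.68). Closed: final G1 returns to the first vertex.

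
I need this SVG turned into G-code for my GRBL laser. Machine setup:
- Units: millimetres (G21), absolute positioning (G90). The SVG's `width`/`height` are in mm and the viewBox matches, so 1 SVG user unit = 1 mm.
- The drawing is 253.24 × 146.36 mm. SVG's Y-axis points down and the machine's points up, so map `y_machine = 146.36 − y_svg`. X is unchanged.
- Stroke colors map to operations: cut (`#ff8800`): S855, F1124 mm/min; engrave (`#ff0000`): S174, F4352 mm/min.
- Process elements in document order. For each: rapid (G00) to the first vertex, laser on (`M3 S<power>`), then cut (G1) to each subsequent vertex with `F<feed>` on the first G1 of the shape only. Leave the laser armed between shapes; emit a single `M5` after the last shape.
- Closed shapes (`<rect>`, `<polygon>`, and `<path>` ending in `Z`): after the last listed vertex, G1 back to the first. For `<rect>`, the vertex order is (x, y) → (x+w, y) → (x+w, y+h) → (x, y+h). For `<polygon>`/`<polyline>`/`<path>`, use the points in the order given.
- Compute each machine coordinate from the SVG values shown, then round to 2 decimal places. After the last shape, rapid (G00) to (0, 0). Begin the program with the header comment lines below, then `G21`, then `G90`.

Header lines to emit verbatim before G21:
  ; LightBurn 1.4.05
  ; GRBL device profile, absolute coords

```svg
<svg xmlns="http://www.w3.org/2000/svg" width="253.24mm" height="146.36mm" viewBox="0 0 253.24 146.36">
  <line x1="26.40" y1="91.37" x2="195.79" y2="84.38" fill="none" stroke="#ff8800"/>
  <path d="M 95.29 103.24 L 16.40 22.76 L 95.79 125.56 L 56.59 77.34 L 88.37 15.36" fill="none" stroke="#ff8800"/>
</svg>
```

; LightBurn 1.4.05
; GRBL device profile, absolute coords
G21
G90
G00 X26.40 Y54.99
M3 S855
G1 X195.79 Y61.98 F1124
G00 X95.29 Y43.12
M3 S855
G1 X16.40 Y123.60 F1124
G1 X95.79 Y20.80
G1 X56.59 Y69.02
G1 X88.37 Y131.00
M5
G00 X0.00 Y0.00

1 u = 1 mm; y_m = 146.36 − y.

[1] `<line>` line segment, #ff8800→cut S855 F1124: (26.40,54.99) → (195.79,61.98)

[2] `<path>` open polyline, #ff8800→cut S855 F1124: (95.29,43.12) → (16.40,123.60) → (95.79,20.80) → (56.59,69.02) → (88.37,131.00)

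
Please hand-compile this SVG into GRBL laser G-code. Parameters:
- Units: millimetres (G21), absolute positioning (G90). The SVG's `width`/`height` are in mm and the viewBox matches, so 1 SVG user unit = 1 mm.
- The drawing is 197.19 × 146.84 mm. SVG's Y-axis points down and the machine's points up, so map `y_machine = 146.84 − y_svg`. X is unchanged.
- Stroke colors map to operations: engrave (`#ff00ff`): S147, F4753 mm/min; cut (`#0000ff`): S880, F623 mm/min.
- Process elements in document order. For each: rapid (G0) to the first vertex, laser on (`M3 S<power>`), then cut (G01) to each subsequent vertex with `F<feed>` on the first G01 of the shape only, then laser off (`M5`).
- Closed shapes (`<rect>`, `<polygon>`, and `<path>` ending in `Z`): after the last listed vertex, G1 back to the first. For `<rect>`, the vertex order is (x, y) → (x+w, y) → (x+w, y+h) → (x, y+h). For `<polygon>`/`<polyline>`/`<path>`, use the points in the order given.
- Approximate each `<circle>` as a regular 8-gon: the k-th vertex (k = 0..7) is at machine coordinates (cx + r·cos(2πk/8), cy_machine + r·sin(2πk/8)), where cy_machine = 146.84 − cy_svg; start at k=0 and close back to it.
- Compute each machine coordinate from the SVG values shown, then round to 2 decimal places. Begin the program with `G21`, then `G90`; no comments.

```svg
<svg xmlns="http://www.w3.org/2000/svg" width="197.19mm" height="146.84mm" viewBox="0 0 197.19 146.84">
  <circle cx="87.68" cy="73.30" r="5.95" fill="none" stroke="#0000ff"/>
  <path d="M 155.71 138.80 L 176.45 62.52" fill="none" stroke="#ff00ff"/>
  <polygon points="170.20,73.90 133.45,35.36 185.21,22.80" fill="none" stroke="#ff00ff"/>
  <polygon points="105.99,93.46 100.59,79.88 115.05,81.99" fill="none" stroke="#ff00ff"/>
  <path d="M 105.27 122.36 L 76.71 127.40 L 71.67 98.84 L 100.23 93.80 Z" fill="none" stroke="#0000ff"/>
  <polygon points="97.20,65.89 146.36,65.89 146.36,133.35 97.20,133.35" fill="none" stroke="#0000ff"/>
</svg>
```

G21
G90
G0 X93.63 Y73.54
M3 S880
G01 X91.89 Y77.75 F623
G01 X87.68 Y79.49
G01 X83.47 Y77.75
G01 X81.73 Y73.54
G01 X83.47 Y69.33
G01 X87.68 Y67.59
G01 X91.89 Y69.33
G01 X93.63 Y73.54
M5
G0 X155.71 Y8.04
M3 S147
G01 X176.45 Y84.32 F4753
M5
G0 X170.20 Y72.94
M3 S147
G01 X133.45 Y111.48 F4753
G01 X185.21 Y124.04
G01 X170.20 Y72.94
M5
G0 X105.99 Y53.38
M3 S147
G01 X100.59 Y66.96 F4753
G01 X115.05 Y64.85
G01 X105.99 Y53.38
M5
G0 X105.27 Y24.48
M3 S880
G01 X76.71 Y19.44 F623
G01 X71.67 Y48.00
G01 X100.23 Y53.04
G01 X105.27 Y24.48
M5
G0 X97.20 Y80.95
M3 S880
G01 X146.36 Y80.95 F623
G01 X146.36 Y13.49
G01 X97.20 Y13.49
G01 X97.20 Y80.95
M5

Since the viewBox matches the mm dimensions, user units are millimetres directly. The only transform is the Y-flip y_m = 146.84 − y_svg.

Shape 1 is a circle drawn with `<circle>`. Its stroke #0000ff means cut at S880, F623. After flipping Y the toolpath is (93.63,73.54) → (91.89,77.75) → (87.68,79.49) → (83.47,77.75) → (81.73,73.54) → (83.47,69.33) → (87.68,67.59) → (91.89,69.33) → (93.63,73.54), returning to the start.

Shape 2 is a line segment drawn with `<path>`. Its stroke #ff00ff means engrave at S147, F4753. After flipping Y the toolpath is (155.71,8.04) → (176.45,84.32).

Shape 3 is a regular polygon drawn with `<polygon>`. Its stroke #ff00ff means engrave at S147, F4753. After flipping Y the toolpath is (170.20,72.94) → (133.45,111.48) → (185.21,124.04) → (170.20,72.94), returning to the start.

Shape 4 is a regular polygon drawn with `<polygon>`. Its stroke #ff00ff means engrave at S147, F4753. After flipping Y the toolpath is (105.99,53.38) → (100.59,66.96) → (115.05,64.85) → (105.99,53.38), returning to the start.

Shape 5 is a regular polygon drawn with `<path>`. Its stroke #0000ff means cut at S880, F623. After flipping Y the toolpath is (105.27,24.48) → (76.71,19.44) → (71.67,48.00) → (100.23,53.04) → (105.27,24.48), returning to the start.

Shape 6 is a rectangle drawn with `<polygon>`. Its stroke #0000ff means cut at S880, F623. After flipping Y the toolpath is (97.20,80.95) → (146.36,80.95) → (146.36,13.49) → (97.20,13.49) → (97.20,80.95), returning to the start.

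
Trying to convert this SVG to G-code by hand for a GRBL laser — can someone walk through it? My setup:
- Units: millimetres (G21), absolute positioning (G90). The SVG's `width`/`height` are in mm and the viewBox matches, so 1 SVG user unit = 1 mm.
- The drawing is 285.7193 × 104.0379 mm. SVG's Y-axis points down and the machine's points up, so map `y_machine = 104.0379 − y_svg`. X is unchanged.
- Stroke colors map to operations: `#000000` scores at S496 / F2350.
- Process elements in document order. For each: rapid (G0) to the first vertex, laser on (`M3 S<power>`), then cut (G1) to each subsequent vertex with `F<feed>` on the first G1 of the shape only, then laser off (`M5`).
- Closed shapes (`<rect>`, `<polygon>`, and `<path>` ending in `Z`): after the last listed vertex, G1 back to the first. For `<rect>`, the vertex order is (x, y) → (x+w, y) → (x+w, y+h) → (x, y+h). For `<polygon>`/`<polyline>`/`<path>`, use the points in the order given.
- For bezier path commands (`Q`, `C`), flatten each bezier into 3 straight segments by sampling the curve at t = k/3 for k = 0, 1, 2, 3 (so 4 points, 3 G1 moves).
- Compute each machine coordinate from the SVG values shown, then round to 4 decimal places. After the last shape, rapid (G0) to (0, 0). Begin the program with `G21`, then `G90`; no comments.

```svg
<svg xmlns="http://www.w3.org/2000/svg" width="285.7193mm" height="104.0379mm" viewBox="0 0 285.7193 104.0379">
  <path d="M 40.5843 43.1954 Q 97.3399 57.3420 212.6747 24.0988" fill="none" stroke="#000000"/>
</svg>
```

G21
G90
G0 X40.5843 Y60.8425
M3 S496
G1 X84.9302 Y56.6770 F2350
G1 X142.2936 Y63.0425
G1 X212.6747 Y79.9391
M5
G0 X0.0000 Y0.0000

1 u = 1 mm; y_m = 104.0379 − y.

[1] `<path>` quadratic bezier, #000000→score S496 F2350: (40.5843,60.8425) → (84.9302,56.6770) → (142.2936,63.0425) → (212.6747,79.9391)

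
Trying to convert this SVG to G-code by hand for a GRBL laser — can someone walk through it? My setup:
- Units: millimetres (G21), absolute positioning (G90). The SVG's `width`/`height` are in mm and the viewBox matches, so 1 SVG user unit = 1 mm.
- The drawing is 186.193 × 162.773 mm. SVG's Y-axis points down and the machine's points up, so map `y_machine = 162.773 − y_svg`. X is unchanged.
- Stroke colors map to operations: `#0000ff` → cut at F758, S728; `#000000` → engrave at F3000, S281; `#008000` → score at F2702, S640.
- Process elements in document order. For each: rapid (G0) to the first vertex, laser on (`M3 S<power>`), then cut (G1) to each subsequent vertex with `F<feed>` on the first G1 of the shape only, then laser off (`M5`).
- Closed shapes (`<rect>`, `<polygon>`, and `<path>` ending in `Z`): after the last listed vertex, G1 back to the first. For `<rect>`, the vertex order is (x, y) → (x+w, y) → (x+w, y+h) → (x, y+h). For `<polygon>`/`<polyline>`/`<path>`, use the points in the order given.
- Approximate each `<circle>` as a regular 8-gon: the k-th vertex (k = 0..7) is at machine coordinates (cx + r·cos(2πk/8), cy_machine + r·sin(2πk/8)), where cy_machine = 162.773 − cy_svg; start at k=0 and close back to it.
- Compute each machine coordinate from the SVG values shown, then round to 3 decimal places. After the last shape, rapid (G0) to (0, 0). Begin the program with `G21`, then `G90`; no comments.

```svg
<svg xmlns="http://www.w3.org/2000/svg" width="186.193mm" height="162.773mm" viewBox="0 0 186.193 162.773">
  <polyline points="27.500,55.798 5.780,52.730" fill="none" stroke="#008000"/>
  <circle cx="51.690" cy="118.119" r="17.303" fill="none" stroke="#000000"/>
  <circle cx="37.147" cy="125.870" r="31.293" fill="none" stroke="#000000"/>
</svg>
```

viewBox `0 0 186.193 162.773` with mm width/height → 1 unit = 1 mm. Flip: y_m = 162.773 − y_svg.

**Shape 1** — `<polyline>` line segment, stroke `#008000` → score (S640, F2702). Machine vertices: (27.500,106.975) → (5.780,110.043). Open path.

**Shape 2** — `<circle>` circle, stroke `#000000` → engrave (S281, F3000). Machine vertices: (68.993,44.654) → (63.925,56.889) → (51.690,61.957) → (39.455,56.889) → (34.387,44.654) → (39.455,32.419) → (51.690,27.351) → (63.925,32.419) → (68.993,44.654). Closed: final G1 returns to the first vertex.

**Shape 3** — `<circle>` circle, stroke `#000000` → engrave (S281, F3000). Machine vertices: (68.440,36.903) → (59.274,59.030) → (37.147,68.196) → (15.020,59.030) → (5.854,36.903) → (15.020,14.776) → (37.147,5.610) → (59.274,14.776) → (68.440,36.903). Closed: final G1 returns to the first vertex.

G21
G90
G0 X27.500 Y106.975
M3 S640
G1 X5.780 Y110.043 F2702
M5
G0 X68.993 Y44.654
M3 S281
G1 X63.925 Y56.889 F3000
G1 X51.690 Y61.957
G1 X39.455 Y56.889
G1 X34.387 Y44.654
G1 X39.455 Y32.419
G1 X51.690 Y27.351
G1 X63.925 Y32.419
G1 X68.993 Y44.654
M5
G0 X68.440 Y36.903
M3 S281
G1 X59.274 Y59.030 F3000
G1 X37.147 Y68.196
G1 X15.020 Y59.030
G1 X5.854 Y36.903
G1 X15.020 Y14.776
G1 X37.147 Y5.610
G1 X59.274 Y14.776
G1 X68.440 Y36.903
M5
G0 X0.000 Y0.000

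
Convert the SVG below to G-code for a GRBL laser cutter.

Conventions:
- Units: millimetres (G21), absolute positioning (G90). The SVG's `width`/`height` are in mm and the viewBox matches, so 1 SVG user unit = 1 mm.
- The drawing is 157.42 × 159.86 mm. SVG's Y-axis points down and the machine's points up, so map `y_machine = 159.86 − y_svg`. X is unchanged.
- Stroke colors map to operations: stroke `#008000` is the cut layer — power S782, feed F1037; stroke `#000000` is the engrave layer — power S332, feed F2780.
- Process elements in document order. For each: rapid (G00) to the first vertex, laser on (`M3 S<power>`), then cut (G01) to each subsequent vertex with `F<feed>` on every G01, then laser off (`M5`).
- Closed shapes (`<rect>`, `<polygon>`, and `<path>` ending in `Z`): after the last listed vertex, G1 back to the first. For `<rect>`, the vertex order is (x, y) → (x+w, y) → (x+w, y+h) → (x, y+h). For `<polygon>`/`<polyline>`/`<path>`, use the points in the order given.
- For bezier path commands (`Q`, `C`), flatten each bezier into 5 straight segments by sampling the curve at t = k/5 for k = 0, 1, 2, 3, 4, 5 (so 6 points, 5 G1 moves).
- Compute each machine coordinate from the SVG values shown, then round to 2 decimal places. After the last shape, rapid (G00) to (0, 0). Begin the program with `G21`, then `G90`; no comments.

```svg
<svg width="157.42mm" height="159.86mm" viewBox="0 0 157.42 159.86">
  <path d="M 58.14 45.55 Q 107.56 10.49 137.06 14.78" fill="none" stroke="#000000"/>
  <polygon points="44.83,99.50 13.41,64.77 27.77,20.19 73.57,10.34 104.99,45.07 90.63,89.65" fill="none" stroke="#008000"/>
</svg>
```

viewBox `0 0 157.42 159.86` with mm width/height → 1 unit = 1 mm. Flip: y_m = 159.86 − y_svg.

**Shape 1** — `<path>` quadratic bezier, stroke `#000000` → engrave (S332, F2780). Control points (SVG): P0=(58.14,45.55), P1=(107.56,10.49), P2=(137.06,14.78); sampled at t=k/5. Machine vertices: (58.14,114.31) → (77.11,126.76) → (94.49,136.06) → (110.27,142.22) → (124.46,145.22) → (137.06,145.08). Open path.

**Shape 2** — `<polygon>` regular polygon, stroke `#008000` → cut (S782, F1037). Machine vertices: (44.83,60.36) → (13.41,95.09) → (27.77,139.67) → (73.57,149.52) → (104.99,114.79) → (90.63,70.21) → (44.83,60.36). Closed: final G1 returns to the first vertex.

G21
G90
G00 X58.14 Y114.31
M3 S332
G01 X77.11 Y126.76 F2780
G01 X94.49 Y136.06 F2780
G01 X110.27 Y142.22 F2780
G01 X124.46 Y145.22 F2780
G01 X137.06 Y145.08 F2780
M5
G00 X44.83 Y60.36
M3 S782
G01 X13.41 Y95.09 F1037
G01 X27.77 Y139.67 F1037
G01 X73.57 Y149.52 F1037
G01 X104.99 Y114.79 F1037
G01 X90.63 Y70.21 F1037
G01 X44.83 Y60.36 F1037
M5
G00 X0.00 Y0.00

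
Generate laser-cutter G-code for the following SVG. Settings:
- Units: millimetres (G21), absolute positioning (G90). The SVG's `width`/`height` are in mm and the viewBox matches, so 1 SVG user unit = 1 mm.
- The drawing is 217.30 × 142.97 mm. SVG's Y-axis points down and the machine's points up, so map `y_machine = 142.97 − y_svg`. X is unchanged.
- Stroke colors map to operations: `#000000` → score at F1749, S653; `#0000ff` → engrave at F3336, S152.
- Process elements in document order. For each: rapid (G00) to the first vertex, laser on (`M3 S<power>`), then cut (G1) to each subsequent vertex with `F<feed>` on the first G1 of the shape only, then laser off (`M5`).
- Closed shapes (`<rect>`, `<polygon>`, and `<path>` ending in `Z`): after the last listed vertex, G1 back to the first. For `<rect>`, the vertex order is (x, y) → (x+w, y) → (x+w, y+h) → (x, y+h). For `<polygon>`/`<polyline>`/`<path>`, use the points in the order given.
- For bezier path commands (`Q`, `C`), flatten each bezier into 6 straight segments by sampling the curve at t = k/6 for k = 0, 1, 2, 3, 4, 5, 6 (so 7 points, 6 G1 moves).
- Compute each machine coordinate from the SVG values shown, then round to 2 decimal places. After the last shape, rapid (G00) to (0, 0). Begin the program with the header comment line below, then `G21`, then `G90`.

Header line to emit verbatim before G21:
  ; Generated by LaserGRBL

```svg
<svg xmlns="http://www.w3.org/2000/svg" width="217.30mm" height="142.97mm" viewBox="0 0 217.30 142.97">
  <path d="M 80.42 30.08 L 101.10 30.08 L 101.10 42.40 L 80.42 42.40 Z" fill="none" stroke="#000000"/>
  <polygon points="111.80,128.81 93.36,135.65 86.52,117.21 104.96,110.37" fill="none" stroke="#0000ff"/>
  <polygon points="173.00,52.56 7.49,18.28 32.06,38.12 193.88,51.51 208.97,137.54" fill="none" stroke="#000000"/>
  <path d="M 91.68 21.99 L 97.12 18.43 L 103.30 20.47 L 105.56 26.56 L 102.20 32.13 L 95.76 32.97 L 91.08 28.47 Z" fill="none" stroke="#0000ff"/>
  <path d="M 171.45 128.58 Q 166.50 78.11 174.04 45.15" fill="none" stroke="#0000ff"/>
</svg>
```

; Generated by LaserGRBL
G21
G90
G00 X80.42 Y112.89
M3 S653
G1 X101.10 Y112.89 F1749
G1 X101.10 Y100.57
G1 X80.42 Y100.57
G1 X80.42 Y112.89
M5
G00 X111.80 Y14.16
M3 S152
G1 X93.36 Y7.32 F3336
G1 X86.52 Y25.76
G1 X104.96 Y32.60
G1 X111.80 Y14.16
M5
G00 X173.00 Y90.41
M3 S653
G1 X7.49 Y124.69 F1749
G1 X32.06 Y104.85
G1 X193.88 Y91.46
G1 X208.97 Y5.43
G1 X173.00 Y90.41
M5
G00 X91.68 Y120.98
M3 S152
G1 X97.12 Y124.54 F3336
G1 X103.30 Y122.50
G1 X105.56 Y116.41
G1 X102.20 Y110.84
G1 X95.76 Y110.00
G1 X91.08 Y114.50
G1 X91.68 Y120.98
M5
G00 X171.45 Y14.39
M3 S152
G1 X170.15 Y30.73 F3336
G1 X169.54 Y46.09
G1 X169.62 Y60.48
G1 X170.40 Y73.90
G1 X171.87 Y86.35
G1 X174.04 Y97.82
M5
G00 X0.00 Y0.00

viewBox `0 0 217.30 142.97` with mm width/height → 1 unit = 1 mm. Flip: y_m = 142.97 − y_svg.

**Shape 1** — `<path>` rectangle, stroke `#000000` → score (S653, F1749). Machine vertices: (80.42,112.89) → (101.10,112.89) → (101.10,100.57) → (80.42,100.57) → (80.42,112.89). Closed: final G1 returns to the first vertex.

**Shape 2** — `<polygon>` regular polygon, stroke `#0000ff` → engrave (S152, F3336). Machine vertices: (111.80,14.16) → (93.36,7.32) → (86.52,25.76) → (104.96,32.60) → (111.80,14.16). Closed: final G1 returns to the first vertex.

**Shape 3** — `<polygon>` closed polygon, stroke `#000000` → score (S653, F1749). Machine vertices: (173.00,90.41) → (7.49,124.69) → (32.06,104.85) → (193.88,91.46) → (208.97,5.43) → (173.00,90.41). Closed: final G1 returns to the first vertex.

**Shape 4** — `<path>` regular polygon, stroke `#0000ff` → engrave (S152, F3336). Machine vertices: (91.68,120.98) → (97.12,124.54) → (103.30,122.50) → (105.56,116.41) → (102.20,110.84) → (95.76,110.00) → (91.08,114.50) → (91.68,120.98). Closed: final G1 returns to the first vertex.

**Shape 5** — `<path>` quadratic bezier, stroke `#0000ff` → engrave (S152, F3336). Control points (SVG): P0=(171.45,128.58), P1=(166.50,78.11), P2=(174.04,45.15); sampled at t=k/6. Machine vertices: (171.45,14.39) → (170.15,30.73) → (169.54,46.09) → (169.62,60.48) → (170.40,73.90) → (171.87,86.35) → (174.04,97.82). Open path.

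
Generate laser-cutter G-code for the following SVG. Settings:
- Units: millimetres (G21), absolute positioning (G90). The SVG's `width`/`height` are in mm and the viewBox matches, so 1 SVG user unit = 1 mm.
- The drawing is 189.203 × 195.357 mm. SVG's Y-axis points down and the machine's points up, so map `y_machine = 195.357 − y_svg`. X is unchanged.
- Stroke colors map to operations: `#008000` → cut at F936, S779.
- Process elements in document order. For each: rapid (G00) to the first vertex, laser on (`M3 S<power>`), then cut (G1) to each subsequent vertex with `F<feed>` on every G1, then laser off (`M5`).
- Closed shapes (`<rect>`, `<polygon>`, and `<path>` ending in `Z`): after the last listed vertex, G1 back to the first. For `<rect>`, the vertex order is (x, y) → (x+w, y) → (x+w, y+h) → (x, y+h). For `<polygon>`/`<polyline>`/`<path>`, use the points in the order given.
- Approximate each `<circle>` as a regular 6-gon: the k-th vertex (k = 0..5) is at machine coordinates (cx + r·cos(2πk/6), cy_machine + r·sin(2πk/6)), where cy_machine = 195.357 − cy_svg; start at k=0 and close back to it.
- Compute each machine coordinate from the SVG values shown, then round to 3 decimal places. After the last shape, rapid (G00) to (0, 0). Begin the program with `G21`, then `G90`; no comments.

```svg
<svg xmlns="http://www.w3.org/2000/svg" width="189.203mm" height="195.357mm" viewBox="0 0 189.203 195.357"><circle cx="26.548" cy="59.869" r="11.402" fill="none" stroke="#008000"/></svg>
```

G21
G90
G00 X37.950 Y135.488
M3 S779
G1 X32.249 Y145.362 F936
G1 X20.847 Y145.362 F936
G1 X15.146 Y135.488 F936
G1 X20.847 Y125.614 F936
G1 X32.249 Y125.614 F936
G1 X37.950 Y135.488 F936
M5
G00 X0.000 Y0.000

Since the viewBox matches the mm dimensions, user units are millimetres directly. The only transform is the Y-flip y_m = 195.357 − y_svg.

Shape 1 is a circle drawn with `<circle>`. Its stroke #008000 means cut at S779, F936. After flipping Y the toolpath is (37.950,135.488) → (32.249,145.362) → (20.847,145.362) → (15.146,135.488) → (20.847,125.614) → (32.249,125.614) → (37.950,135.488), returning to the start.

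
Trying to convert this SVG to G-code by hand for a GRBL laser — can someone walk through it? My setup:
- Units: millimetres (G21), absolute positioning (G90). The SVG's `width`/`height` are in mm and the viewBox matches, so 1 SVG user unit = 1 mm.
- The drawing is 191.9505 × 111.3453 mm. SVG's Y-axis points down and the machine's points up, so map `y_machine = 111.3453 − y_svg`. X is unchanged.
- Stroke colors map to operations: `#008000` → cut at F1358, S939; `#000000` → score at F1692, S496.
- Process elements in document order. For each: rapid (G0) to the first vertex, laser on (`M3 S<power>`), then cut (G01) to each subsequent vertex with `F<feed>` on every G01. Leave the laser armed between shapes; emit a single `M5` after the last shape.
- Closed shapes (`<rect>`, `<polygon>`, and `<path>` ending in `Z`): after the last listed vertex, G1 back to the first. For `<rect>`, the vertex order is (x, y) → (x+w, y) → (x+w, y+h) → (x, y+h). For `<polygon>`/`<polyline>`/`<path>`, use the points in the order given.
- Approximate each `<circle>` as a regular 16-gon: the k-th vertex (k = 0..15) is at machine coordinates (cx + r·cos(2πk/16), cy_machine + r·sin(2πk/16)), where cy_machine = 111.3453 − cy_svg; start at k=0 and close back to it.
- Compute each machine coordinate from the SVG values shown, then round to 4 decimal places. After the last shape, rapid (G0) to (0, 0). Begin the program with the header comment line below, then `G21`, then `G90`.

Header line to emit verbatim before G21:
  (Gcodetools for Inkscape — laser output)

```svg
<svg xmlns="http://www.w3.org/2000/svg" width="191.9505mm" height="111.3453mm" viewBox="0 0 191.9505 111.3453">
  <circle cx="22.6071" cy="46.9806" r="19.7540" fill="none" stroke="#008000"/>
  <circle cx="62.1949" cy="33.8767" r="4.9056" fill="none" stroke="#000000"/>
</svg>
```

viewBox `0 0 191.9505 111.3453` with mm width/height → 1 unit = 1 mm. Flip: y_m = 111.3453 − y_svg.

**Shape 1** — `<circle>` circle, stroke `#008000` → cut (S939, F1358). Machine vertices: (42.3611,64.3647) → (40.8574,71.9242) → (36.5753,78.3329) → (30.1666,82.6150) → (22.6071,84.1187) → (15.0476,82.6150) → (8.6389,78.3329) → (4.3568,71.9242) → (2.8531,64.3647) → (4.3568,56.8052) → (8.6389,50.3965) → (15.0476,46.1144) → (22.6071,44.6107) → (30.1666,46.1144) → (36.5753,50.3965) → (40.8574,56.8052) → (42.3611,64.3647). Closed: final G1 returns to the first vertex.

**Shape 2** — `<circle>` circle, stroke `#000000` → score (S496, F1692). Machine vertices: (67.1005,77.4686) → (66.7271,79.3459) → (65.6637,80.9374) → (64.0722,82.0008) → (62.1949,82.3742) → (60.3176,82.0008) → (58.7261,80.9374) → (57.6627,79.3459) → (57.2893,77.4686) → (57.6627,75.5913) → (58.7261,73.9998) → (60.3176,72.9364) → (62.1949,72.5630) → (64.0722,72.9364) → (65.6637,73.9998) → (66.7271,75.5913) → (67.1005,77.4686). Closed: final G1 returns to the first vertex.

(Gcodetools for Inkscape — laser output)
G21
G90
G0 X42.3611 Y64.3647
M3 S939
G01 X40.8574 Y71.9242 F1358
G01 X36.5753 Y78.3329 F1358
G01 X30.1666 Y82.6150 F1358
G01 X22.6071 Y84.1187 F1358
G01 X15.0476 Y82.6150 F1358
G01 X8.6389 Y78.3329 F1358
G01 X4.3568 Y71.9242 F1358
G01 X2.8531 Y64.3647 F1358
G01 X4.3568 Y56.8052 F1358
G01 X8.6389 Y50.3965 F1358
G01 X15.0476 Y46.1144 F1358
G01 X22.6071 Y44.6107 F1358
G01 X30.1666 Y46.1144 F1358
G01 X36.5753 Y50.3965 F1358
G01 X40.8574 Y56.8052 F1358
G01 X42.3611 Y64.3647 F1358
G0 X67.1005 Y77.4686
M3 S496
G01 X66.7271 Y79.3459 F1692
G01 X65.6637 Y80.9374 F1692
G01 X64.0722 Y82.0008 F1692
G01 X62.1949 Y82.3742 F1692
G01 X60.3176 Y82.0008 F1692
G01 X58.7261 Y80.9374 F1692
G01 X57.6627 Y79.3459 F1692
G01 X57.2893 Y77.4686 F1692
G01 X57.6627 Y75.5913 F1692
G01 X58.7261 Y73.9998 F1692
G01 X60.3176 Y72.9364 F1692
G01 X62.1949 Y72.5630 F1692
G01 X64.0722 Y72.9364 F1692
G01 X65.6637 Y73.9998 F1692
G01 X66.7271 Y75.5913 F1692
G01 X67.1005 Y77.4686 F1692
M5
G0 X0.0000 Y0.0000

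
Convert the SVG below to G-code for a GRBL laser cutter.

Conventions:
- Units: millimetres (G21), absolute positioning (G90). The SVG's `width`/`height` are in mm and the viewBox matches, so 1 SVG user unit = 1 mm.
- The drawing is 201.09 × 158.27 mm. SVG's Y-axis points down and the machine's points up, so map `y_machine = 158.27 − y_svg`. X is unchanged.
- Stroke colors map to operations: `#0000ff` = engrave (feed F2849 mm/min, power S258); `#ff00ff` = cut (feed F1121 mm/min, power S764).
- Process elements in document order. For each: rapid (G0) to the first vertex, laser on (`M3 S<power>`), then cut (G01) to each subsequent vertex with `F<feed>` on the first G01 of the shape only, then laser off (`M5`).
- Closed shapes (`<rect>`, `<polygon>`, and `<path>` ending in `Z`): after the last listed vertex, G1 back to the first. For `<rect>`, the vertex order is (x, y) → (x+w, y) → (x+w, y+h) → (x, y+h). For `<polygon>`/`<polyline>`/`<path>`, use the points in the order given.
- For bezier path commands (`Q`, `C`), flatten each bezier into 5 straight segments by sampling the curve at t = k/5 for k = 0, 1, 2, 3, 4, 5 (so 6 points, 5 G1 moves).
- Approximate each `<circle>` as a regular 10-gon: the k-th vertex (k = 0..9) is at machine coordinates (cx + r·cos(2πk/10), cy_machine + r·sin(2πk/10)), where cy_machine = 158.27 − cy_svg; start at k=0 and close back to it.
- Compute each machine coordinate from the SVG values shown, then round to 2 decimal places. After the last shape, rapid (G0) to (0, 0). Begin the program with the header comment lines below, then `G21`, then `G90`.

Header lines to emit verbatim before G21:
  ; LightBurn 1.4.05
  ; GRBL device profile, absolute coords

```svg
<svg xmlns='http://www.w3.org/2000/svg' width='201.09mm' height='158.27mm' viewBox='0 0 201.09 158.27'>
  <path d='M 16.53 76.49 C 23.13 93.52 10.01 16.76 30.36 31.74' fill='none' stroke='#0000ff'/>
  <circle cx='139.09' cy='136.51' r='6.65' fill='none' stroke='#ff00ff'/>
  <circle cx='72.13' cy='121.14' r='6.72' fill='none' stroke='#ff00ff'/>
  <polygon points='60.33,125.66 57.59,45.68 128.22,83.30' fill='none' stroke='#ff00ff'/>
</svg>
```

1 u = 1 mm; y_m = 158.27 − y.

[1] `<path>` cubic bezier, #0000ff→engrave S258 F2849: (16.53,81.78) → (18.55,81.33) → (18.39,94.49) → (18.60,112.34) → (21.74,125.99) → (30.36,126.53)

[2] `<circle>` circle, #ff00ff→cut S764 F1121: (145.74,21.76) → (144.47,25.67) → (141.14,28.08) → (137.04,28.08) → (133.71,25.67) → (132.44,21.76) → (133.71,17.85) → (137.04,15.44) → (141.14,15.44) → (144.47,17.85) → (145.74,21.76) (closed)

[3] `<circle>` circle, #ff00ff→cut S764 F1121: (78.85,37.13) → (77.57,41.08) → (74.21,43.52) → (70.05,43.52) → (66.69,41.08) → (65.41,37.13) → (66.69,33.18) → (70.05,30.74) → (74.21,30.74) → (77.57,33.18) → (78.85,37.13) (closed)

[4] `<polygon>` regular polygon, #ff00ff→cut S764 F1121: (60.33,32.61) → (57.59,112.59) → (128.22,74.97) → (60.33,32.61) (closed)

; LightBurn 1.4.05
; GRBL device profile, absolute coords
G21
G90
G0 X16.53 Y81.78
M3 S258
G01 X18.55 Y81.33 F2849
G01 X18.39 Y94.49
G01 X18.60 Y112.34
G01 X21.74 Y125.99
G01 X30.36 Y126.53
M5
G0 X145.74 Y21.76
M3 S764
G01 X144.47 Y25.67 F1121
G01 X141.14 Y28.08
G01 X137.04 Y28.08
G01 X133.71 Y25.67
G01 X132.44 Y21.76
G01 X133.71 Y17.85
G01 X137.04 Y15.44
G01 X141.14 Y15.44
G01 X144.47 Y17.85
G01 X145.74 Y21.76
M5
G0 X78.85 Y37.13
M3 S764
G01 X77.57 Y41.08 F1121
G01 X74.21 Y43.52
G01 X70.05 Y43.52
G01 X66.69 Y41.08
G01 X65.41 Y37.13
G01 X66.69 Y33.18
G01 X70.05 Y30.74
G01 X74.21 Y30.74
G01 X77.57 Y33.18
G01 X78.85 Y37.13
M5
G0 X60.33 Y32.61
M3 S764
G01 X57.59 Y112.59 F1121
G01 X128.22 Y74.97
G01 X60.33 Y32.61
M5
G0 X0.00 Y0.00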